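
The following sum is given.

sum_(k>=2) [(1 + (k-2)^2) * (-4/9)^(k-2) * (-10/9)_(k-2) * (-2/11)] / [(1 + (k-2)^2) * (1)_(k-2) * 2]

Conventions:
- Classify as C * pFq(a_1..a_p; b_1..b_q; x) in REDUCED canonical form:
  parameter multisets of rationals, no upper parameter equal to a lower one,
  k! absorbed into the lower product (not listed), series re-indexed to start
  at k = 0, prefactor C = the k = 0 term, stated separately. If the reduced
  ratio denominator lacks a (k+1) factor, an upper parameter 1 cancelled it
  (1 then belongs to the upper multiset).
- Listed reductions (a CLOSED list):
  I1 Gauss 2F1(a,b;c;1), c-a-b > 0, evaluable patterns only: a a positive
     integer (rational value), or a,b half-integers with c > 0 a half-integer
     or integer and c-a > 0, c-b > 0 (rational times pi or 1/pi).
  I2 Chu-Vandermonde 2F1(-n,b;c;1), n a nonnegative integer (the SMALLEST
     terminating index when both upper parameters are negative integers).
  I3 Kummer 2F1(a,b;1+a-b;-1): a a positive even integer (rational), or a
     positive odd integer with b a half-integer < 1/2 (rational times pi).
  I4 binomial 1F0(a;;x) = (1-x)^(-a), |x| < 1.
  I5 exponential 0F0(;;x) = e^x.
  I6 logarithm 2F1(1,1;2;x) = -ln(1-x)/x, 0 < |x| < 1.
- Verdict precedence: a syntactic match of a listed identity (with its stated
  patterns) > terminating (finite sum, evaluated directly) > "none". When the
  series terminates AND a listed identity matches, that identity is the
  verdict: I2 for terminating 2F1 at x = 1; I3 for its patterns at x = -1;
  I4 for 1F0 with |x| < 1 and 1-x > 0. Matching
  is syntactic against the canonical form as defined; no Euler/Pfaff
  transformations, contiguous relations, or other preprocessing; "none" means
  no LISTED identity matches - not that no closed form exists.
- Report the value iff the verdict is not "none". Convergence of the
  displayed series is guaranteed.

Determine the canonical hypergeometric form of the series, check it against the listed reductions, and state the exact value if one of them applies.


Prefactor -1/11, argument -4/9: 1F0 with upper {-10/9} over lower {-}. Verdict at x = -4/9: binomial (I4) matches (the 1F0 binomial series: exponent 10/9, x = -4/9). Sum: (-1/11) * (13/9)^(10/9).

Key step: t_0 = -1/11 here, and the constant factors (C = -1/11, x = -4/9) combine into one prefactor.
Consecutive-term ratio: r(k) = (-4/9) * (k-10/9) / [(k+1)] - rational in k, leading ratio (-4/9); with t_0 = -1/11, classification follows.


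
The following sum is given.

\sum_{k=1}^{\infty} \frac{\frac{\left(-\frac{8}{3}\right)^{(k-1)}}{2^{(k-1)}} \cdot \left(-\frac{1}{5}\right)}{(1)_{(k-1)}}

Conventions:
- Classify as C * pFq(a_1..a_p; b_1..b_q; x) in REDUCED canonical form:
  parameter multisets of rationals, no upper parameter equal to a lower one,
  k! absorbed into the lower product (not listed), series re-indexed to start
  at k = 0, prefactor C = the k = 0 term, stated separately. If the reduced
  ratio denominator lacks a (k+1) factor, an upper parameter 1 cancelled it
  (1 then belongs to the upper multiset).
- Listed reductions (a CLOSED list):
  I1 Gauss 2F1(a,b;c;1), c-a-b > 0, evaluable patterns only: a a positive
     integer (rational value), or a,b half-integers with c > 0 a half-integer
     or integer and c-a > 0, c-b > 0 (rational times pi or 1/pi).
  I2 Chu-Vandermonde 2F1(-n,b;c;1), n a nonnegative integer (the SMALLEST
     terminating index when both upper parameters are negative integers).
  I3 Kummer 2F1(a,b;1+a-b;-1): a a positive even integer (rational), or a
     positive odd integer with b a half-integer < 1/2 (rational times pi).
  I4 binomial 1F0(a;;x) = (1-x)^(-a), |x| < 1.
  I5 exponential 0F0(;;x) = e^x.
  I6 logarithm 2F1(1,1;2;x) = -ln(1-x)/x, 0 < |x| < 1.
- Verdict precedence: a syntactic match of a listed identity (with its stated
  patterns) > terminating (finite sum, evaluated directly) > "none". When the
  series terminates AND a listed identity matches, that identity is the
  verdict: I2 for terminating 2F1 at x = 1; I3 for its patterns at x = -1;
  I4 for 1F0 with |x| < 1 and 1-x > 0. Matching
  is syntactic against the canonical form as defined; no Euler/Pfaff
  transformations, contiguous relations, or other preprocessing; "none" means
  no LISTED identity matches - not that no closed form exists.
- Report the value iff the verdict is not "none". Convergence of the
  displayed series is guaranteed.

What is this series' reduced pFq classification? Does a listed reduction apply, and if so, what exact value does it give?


Prefactor -\frac{1}{5}, argument -\frac{4}{3}: 0F0 with upper {-} over lower {-}. Verdict (x = -\frac{4}{3}): exponential (I5) applies (the 0F0 exponential series at x = -\frac{4}{3}). Value: \left(-\frac{1}{5}\right) \cdot e^{-\frac{4}{3}}.

Key step: t_0 being -\frac{1}{5}, the two k-th powers (prefactor -1/5) combine into one argument.
Ratio: r(k) = -\frac{4}{3} * 1 / [(k+1)] ; factor over Q: parameters, x = -\frac{4}{3}, and C = -\frac{1}{5}.


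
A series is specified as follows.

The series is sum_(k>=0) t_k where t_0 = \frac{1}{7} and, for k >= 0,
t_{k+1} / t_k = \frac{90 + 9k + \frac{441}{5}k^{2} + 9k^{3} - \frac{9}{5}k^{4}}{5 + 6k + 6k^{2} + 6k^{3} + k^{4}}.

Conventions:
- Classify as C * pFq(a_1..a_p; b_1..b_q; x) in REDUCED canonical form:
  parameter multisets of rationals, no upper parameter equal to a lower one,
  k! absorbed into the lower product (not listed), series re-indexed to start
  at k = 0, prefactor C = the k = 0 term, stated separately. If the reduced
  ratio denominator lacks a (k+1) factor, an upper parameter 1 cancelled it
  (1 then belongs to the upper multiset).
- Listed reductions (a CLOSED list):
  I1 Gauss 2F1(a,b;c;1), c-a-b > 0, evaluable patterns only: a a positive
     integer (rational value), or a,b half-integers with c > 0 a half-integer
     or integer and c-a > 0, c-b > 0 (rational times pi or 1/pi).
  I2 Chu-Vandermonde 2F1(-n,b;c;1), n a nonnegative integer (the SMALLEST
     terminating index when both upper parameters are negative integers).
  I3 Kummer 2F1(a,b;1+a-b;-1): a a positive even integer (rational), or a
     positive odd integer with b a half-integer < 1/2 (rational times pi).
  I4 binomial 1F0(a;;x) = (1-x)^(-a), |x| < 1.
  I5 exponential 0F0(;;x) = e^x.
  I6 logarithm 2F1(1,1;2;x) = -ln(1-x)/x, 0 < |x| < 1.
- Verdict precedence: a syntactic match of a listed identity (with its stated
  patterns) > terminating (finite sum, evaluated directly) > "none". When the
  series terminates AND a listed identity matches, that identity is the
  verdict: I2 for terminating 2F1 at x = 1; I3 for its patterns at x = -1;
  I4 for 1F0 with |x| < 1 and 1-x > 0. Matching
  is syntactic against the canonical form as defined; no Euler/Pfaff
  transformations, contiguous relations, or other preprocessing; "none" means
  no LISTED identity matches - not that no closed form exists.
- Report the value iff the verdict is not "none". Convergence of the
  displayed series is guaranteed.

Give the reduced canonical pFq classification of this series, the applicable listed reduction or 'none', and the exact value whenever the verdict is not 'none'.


This is \frac{1}{7} * 1F0(-10; -; -\frac{9}{5}) in reduced canonical form. Verdict: terminating - upper parameter -10 makes this a finite sum (last index 10), evaluated exactly. Exact value: \frac{41322093568}{9765625}.

First insight: from the first term \frac{1}{7}: the parameter 5 appears in both the upper and lower lists and cancels (alongside the other common factor).
Consecutive-term ratio: r(k) = -\frac{9}{5} * (k-10) / [(k+1)] - poly over poly, x = -\frac{9}{5} from leading terms; C = \frac{1}{7} at k = 0.


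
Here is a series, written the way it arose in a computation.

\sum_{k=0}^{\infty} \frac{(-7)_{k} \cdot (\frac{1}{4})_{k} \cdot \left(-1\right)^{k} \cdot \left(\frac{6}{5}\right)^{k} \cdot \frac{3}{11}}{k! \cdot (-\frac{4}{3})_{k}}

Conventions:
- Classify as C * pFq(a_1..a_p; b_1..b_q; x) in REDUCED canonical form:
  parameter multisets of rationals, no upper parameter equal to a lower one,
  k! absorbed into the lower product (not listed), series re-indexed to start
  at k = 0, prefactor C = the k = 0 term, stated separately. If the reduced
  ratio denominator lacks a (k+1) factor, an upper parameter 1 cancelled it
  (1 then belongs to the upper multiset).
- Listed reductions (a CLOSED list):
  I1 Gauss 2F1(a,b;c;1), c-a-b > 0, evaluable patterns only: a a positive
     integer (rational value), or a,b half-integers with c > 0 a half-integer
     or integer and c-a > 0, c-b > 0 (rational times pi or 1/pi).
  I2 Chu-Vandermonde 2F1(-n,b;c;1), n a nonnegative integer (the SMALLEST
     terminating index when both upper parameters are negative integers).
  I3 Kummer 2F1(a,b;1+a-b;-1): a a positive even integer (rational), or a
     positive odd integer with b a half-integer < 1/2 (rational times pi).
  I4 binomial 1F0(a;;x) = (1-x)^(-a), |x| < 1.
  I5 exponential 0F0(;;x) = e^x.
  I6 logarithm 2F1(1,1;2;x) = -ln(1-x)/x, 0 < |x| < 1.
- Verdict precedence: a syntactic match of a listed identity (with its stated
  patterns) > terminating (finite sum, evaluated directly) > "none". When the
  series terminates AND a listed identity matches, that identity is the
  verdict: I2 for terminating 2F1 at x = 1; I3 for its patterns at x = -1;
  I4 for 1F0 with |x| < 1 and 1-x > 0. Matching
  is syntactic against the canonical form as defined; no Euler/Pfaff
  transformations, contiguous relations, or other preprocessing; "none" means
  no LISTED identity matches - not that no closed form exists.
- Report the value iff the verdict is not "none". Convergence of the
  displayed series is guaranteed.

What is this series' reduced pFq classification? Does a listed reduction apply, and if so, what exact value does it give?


First insight: t_0 = \frac{3}{11} here, and the (-1)^k factor (C = 3/11) folds into the argument's sign.
Adjacent-term ratio: r(k) = -\frac{6}{5} * (k-7) (k+\frac{1}{4}) / [(k-\frac{4}{3}) (k+1)] - rational in k, leading ratio -\frac{6}{5}; with t_0 = \frac{3}{11}, classification follows.

The series (x = -\frac{6}{5}) is 2F1: upper {-7, \frac{1}{4}}, lower {-\frac{4}{3}}, prefactor \frac{3}{11}. Verdict: terminating - upper parameter -7 makes this a finite sum (last index 7), evaluated exactly. Its exact value is \frac{9772809898101}{30976000000}.


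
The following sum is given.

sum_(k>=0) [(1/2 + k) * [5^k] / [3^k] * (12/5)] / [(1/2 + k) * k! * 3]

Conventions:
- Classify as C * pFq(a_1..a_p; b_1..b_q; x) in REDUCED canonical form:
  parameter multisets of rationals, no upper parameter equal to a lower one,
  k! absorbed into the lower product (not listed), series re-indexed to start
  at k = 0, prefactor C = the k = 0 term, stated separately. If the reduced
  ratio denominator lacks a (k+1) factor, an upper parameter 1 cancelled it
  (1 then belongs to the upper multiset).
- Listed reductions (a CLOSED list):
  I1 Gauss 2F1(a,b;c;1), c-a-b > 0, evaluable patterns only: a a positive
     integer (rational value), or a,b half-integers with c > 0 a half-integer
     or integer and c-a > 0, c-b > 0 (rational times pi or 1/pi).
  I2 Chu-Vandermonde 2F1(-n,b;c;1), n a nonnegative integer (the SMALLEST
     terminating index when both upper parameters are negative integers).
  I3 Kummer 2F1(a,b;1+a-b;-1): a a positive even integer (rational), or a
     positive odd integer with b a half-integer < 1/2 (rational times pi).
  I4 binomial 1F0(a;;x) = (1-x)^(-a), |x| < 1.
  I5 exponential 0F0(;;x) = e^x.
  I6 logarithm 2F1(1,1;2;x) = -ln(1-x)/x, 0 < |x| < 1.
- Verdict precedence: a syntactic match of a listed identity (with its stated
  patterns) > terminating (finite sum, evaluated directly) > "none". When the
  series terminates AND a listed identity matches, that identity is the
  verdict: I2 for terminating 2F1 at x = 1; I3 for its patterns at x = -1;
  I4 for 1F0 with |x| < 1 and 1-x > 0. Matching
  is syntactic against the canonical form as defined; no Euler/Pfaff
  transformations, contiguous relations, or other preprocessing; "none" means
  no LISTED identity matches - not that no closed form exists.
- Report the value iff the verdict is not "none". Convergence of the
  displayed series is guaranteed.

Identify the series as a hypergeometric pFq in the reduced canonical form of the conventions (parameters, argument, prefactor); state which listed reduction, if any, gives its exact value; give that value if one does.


With C = 4/5: the canonical form is 0F0(-; -; 5/3). Verdict: exponential (I5) matches (the 0F0 exponential series at x = 5/3). Exact value: (4/5) * e^(5/3).

The tell: with t_0 = 4/5, the two geometric factors (C = 4/5, x = 5/3) combine into one argument.
Consecutive-term ratio: r(k) = (5/3) * 1 / [(k+1)] - poly over poly, x = (5/3) from leading terms; C = 4/5 at k = 0.


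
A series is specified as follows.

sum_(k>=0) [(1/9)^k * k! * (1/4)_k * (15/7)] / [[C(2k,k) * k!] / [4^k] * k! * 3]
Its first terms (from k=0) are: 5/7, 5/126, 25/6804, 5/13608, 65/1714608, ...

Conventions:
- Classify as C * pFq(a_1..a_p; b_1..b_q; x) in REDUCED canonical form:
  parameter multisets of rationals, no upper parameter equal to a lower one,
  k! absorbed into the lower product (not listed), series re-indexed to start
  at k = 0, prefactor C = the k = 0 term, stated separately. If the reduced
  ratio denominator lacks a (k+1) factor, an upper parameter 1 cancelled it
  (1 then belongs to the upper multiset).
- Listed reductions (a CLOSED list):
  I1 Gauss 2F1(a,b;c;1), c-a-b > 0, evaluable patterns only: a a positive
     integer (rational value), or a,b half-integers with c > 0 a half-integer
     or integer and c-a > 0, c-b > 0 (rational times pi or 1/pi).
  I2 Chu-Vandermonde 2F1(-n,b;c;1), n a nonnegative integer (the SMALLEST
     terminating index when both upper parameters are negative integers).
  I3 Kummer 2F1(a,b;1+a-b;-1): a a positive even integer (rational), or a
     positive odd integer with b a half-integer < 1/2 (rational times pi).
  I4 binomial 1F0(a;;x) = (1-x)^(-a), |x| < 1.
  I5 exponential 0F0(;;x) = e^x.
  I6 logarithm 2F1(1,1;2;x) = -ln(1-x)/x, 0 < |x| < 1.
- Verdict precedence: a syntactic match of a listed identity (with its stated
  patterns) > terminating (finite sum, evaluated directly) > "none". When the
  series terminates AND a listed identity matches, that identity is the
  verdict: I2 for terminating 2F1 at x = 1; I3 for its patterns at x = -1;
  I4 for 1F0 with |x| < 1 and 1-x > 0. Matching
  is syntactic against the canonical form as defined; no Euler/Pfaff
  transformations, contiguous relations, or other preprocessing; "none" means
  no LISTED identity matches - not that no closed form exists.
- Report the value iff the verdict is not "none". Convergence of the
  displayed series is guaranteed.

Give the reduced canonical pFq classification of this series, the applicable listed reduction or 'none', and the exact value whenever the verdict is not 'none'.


At argument 1/9: a 2F1 with upper {1/4, 1}, lower {1/2}, scaled by C = 5/7. Verdict: none - this 2F1 at x = 1/9 matches no listed pattern, and upper {1/4, 1} holds no stopper.

Key step: x = (1/9) and the factorial ratio (C = 5/7) (k+a-1)!/(a-1)! is a rising factorial (a)_k.
Step ratio: r(k) = (1/9) * (k+1/4) (k+1) / [(k+1/2) (k+1)] ; factor over Q: parameters, x = (1/9), and C = 5/7.


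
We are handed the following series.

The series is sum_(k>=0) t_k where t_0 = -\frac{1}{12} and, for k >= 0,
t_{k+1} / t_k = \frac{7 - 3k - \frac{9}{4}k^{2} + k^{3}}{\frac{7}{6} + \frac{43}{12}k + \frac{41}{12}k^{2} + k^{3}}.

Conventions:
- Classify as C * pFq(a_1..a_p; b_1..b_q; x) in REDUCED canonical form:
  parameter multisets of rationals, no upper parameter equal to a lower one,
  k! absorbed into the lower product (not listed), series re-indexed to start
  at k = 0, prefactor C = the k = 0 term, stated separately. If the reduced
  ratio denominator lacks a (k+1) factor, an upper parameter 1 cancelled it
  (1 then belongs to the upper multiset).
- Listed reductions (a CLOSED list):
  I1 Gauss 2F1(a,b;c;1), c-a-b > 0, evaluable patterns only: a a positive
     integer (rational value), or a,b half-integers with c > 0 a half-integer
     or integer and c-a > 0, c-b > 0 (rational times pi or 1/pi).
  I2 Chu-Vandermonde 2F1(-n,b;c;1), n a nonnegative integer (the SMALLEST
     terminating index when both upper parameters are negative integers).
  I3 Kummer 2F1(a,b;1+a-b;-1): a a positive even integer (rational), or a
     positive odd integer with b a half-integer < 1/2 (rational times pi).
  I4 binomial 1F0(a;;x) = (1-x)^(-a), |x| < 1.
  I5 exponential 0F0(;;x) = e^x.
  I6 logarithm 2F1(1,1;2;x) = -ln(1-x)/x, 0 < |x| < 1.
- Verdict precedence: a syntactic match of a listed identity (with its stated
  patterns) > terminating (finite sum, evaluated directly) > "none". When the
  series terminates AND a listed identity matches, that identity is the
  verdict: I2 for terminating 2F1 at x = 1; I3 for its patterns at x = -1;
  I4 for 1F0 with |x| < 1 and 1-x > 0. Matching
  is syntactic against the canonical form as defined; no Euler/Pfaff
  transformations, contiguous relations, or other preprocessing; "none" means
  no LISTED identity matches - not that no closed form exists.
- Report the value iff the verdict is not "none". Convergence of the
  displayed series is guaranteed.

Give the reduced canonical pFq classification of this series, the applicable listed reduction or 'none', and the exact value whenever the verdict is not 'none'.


The series (x = 1) is 2F1: upper {-2, -2}, lower {\frac{2}{3}}, prefactor -\frac{1}{12}. Verdict: Vandermonde's identity (I2) applies (terminating 2F1 at x = 1 with n = 2, b = -2, c = \frac{2}{3}). Exact value: -\frac{11}{15}.

Key step: t_0 = -\frac{1}{12} here, and the parameter 7/4 appears in both the upper and lower lists and cancels.
Term ratio: r(k) = 1 * (k-2) (k-2) / [(k+\frac{2}{3}) (k+1)] ; factor over Q: parameters, x = 1, and C = -\frac{1}{12}.


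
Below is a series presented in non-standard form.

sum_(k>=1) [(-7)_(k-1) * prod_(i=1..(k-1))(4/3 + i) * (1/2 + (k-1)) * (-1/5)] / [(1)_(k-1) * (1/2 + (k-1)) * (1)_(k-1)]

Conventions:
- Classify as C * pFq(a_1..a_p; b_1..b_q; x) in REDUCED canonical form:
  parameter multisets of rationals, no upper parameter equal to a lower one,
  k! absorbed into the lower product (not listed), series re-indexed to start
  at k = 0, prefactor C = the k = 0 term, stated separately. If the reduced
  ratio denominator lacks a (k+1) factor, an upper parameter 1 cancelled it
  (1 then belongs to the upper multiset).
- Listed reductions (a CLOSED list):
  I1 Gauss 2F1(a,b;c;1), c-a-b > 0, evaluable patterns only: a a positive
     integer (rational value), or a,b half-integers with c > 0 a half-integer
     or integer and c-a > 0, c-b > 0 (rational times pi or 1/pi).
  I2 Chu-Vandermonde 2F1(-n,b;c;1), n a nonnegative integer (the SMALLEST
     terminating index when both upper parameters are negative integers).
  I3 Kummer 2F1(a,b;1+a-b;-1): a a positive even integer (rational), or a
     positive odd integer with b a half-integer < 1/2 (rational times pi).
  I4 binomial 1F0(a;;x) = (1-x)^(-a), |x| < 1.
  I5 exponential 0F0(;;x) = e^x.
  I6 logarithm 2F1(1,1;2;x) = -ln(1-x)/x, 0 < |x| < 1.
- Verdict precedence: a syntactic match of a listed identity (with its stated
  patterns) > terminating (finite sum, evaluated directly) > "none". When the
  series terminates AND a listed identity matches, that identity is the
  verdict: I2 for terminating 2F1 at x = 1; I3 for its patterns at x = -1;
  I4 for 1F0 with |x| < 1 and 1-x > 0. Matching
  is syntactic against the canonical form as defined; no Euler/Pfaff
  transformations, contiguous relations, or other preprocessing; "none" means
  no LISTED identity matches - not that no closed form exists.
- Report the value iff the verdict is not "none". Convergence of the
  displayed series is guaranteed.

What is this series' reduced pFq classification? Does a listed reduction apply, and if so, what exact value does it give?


Classification (C = -1/5): 2F1 with upper {-7, 7/3}, lower {1}, argument x = 1. Verdict (x = 1): Vandermonde's identity (I2) applies (terminating 2F1 at x = 1 with n = 7, b = 7/3, c = 1). Its exact value is -88/98415.

Structural cue: with t_0 = -1/5, striking the common factor k + 1/2 reduces the term (prefactor -1/5).
Adjacent-term ratio: r(k) = 1 * (k-7) (k+7/3) / [(k+1) (k+1)] ; factor over Q: parameters, x = 1, and C = -1/5.


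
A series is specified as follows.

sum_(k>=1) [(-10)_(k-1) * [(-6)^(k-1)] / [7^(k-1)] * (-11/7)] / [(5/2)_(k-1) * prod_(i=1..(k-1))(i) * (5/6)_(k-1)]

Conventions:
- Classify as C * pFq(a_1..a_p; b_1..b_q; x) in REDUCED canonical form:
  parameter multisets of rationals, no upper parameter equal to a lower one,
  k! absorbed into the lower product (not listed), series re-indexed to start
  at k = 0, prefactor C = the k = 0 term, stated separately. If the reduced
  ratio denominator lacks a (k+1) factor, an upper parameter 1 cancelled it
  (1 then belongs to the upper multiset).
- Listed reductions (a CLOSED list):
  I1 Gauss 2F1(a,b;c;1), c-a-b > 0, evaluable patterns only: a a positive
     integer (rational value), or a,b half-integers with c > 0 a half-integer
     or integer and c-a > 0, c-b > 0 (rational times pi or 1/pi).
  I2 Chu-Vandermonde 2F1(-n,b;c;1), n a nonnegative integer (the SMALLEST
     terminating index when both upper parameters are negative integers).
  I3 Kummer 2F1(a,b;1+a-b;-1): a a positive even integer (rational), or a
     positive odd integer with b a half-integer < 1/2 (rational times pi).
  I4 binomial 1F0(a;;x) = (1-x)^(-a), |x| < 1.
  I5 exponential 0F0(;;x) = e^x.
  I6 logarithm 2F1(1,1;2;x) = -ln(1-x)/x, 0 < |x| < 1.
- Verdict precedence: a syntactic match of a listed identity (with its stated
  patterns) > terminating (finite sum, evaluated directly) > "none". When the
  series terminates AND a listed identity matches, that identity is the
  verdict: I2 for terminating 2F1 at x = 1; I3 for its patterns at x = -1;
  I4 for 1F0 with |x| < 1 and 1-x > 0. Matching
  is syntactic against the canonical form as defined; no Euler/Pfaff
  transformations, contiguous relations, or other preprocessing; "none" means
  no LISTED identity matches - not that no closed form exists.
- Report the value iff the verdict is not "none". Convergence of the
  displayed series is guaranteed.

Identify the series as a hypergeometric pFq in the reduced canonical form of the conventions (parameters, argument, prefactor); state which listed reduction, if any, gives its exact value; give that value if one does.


Prefactor -11/7, argument -6/7: 1F2 with upper {-10} over lower {5/6, 5/2}. Verdict: terminating - the sum ends at index 10 because -10 is a negative integer; exact evaluation follows. Exact value: -29989736046026731843853382467513/2366791343831184625831677788125.

Structural cue: with t_0 = -11/7, the two geometric factors (C = -11/7, x = -6/7) combine into one argument.
Consecutive-term ratio: r(k) = (-6/7) * (k-10) / [(k+5/6) (k+5/2) (k+1)] - poly over poly, x = (-6/7) from leading terms; C = -11/7 at k = 0.


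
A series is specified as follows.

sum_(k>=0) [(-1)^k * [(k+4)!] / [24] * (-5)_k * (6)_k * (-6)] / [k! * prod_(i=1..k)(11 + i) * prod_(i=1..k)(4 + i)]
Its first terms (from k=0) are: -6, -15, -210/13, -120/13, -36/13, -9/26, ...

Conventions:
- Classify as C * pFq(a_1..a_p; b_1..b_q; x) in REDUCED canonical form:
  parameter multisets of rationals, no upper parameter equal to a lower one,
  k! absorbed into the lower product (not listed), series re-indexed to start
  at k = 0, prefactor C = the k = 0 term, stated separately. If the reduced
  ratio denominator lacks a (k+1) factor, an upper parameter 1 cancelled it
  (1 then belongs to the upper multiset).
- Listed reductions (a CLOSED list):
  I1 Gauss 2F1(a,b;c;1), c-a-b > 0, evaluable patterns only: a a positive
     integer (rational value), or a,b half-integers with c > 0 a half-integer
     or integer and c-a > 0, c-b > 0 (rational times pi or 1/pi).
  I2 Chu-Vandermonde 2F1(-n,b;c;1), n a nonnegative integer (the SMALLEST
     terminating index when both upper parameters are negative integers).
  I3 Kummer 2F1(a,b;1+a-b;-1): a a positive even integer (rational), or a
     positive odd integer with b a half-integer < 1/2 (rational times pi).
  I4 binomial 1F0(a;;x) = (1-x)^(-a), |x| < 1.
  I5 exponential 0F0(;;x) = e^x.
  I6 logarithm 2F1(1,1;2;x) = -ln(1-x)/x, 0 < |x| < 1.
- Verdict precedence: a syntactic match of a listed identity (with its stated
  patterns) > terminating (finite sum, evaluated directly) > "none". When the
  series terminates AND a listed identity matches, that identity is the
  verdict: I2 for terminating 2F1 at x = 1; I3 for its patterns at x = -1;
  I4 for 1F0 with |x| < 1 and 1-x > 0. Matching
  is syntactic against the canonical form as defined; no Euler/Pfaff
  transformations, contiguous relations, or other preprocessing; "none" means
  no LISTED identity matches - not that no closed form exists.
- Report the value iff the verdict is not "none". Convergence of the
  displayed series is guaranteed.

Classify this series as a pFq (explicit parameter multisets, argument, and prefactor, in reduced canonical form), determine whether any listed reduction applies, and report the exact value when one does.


Canonical form: C = -6 times 2F1 with upper {-5, 6}, lower {12}, x = -1. Verdict: the Kummer evaluation I3 matches (x = -1; c = 12 equals 1+a-b for upper {-5, 6}: listed pattern). Value: -99/2.

The tell: x = (-1) and the factorial ratio (C = -6) (k+a-1)!/(a-1)! is a rising factorial (a)_k.
Term ratio: r(k) = (-1) * (k-5) (k+6) / [(k+12) (k+1)] - rational in k. x = (-1); t_0 = -6; negate the roots.


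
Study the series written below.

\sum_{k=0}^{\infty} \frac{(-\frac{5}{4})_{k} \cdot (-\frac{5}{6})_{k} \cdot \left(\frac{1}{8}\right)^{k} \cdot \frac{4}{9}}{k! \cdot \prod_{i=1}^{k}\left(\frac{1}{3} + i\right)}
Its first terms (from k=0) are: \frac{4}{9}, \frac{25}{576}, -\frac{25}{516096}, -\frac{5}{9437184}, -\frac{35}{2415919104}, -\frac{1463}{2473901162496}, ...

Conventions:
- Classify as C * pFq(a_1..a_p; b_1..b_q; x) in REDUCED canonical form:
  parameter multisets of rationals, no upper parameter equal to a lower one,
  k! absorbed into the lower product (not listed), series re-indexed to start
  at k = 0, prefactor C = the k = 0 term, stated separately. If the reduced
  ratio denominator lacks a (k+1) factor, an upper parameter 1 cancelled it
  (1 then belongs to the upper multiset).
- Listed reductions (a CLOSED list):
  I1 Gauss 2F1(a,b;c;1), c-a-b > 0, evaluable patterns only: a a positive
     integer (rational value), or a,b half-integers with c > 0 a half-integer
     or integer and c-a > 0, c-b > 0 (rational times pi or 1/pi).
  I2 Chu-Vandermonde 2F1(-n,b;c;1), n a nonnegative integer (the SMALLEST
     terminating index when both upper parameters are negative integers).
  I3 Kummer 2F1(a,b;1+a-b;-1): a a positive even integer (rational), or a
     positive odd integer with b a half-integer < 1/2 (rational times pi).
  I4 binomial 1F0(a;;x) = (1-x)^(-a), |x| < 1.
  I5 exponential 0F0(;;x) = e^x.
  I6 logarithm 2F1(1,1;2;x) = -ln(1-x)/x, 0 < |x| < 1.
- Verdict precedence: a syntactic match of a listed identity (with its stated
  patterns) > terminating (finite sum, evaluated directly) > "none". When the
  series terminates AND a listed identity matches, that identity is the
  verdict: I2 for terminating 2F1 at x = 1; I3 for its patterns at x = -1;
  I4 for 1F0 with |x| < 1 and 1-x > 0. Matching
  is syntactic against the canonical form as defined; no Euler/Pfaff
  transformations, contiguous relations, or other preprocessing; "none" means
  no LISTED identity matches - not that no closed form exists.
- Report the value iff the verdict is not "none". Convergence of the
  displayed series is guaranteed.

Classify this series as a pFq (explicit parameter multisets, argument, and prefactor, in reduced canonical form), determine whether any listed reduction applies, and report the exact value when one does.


With C = \frac{4}{9}: the canonical form is 2F1(-\frac{5}{4}, -\frac{5}{6}; \frac{4}{3}; \frac{1}{8}). Verdict: none - at argument \frac{1}{8} the multisets {-\frac{5}{4}, -\frac{5}{6}} ; {\frac{4}{3}} match no listed identity.

Key step: x = \frac{1}{8} and the lower running product (C = 4/9, x = 1/8) is a rising factorial.
Adjacent-term ratio: r(k) = \frac{1}{8} * (k-\frac{5}{4}) (k-\frac{5}{6}) / [(k+\frac{4}{3}) (k+1)] - rational; roots negated = parameters, x = \frac{1}{8}, C = \frac{4}{9}.


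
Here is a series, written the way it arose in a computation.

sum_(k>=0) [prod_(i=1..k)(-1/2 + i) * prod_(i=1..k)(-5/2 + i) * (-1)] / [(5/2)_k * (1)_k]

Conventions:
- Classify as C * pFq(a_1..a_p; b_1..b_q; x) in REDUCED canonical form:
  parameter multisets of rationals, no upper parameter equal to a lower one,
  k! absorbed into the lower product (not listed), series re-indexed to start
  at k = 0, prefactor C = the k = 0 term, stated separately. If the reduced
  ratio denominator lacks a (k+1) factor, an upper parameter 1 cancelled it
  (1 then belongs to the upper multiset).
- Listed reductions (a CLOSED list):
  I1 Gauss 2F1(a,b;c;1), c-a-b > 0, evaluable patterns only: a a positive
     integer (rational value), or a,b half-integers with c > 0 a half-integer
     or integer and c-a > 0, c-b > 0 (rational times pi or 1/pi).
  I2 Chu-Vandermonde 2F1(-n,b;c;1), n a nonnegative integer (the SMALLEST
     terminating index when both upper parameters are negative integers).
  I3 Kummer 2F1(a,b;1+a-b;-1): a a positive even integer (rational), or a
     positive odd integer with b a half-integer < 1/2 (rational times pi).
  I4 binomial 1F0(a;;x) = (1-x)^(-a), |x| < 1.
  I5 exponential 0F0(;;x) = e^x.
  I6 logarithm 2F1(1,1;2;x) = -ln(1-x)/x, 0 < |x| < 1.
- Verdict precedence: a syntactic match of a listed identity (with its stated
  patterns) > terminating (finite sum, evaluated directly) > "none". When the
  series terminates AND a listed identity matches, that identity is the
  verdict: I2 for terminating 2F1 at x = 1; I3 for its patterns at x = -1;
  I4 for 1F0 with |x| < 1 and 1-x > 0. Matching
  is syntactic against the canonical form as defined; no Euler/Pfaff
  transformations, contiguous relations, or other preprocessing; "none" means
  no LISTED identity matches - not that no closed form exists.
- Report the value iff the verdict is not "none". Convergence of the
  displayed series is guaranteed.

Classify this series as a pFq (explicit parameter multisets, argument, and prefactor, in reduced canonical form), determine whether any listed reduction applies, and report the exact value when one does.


The series (x = 1) is 2F1: upper {-3/2, 1/2}, lower {5/2}, prefactor -1. Verdict: Gauss's theorem I1 (half-integer case) applies (x = 1; upper {-3/2, 1/2} half-integers, c = 5/2 in the evaluable pattern). Value: (-15/64) * pi.

First insight: t_0 = -1 here, and the running product (prefactor -1) telescopes to a rising factorial.
Adjacent-term ratio: r(k) = 1 * (k-3/2) (k+1/2) / [(k+5/2) (k+1)] - rational in k. x = 1; t_0 = -1; negate the roots.


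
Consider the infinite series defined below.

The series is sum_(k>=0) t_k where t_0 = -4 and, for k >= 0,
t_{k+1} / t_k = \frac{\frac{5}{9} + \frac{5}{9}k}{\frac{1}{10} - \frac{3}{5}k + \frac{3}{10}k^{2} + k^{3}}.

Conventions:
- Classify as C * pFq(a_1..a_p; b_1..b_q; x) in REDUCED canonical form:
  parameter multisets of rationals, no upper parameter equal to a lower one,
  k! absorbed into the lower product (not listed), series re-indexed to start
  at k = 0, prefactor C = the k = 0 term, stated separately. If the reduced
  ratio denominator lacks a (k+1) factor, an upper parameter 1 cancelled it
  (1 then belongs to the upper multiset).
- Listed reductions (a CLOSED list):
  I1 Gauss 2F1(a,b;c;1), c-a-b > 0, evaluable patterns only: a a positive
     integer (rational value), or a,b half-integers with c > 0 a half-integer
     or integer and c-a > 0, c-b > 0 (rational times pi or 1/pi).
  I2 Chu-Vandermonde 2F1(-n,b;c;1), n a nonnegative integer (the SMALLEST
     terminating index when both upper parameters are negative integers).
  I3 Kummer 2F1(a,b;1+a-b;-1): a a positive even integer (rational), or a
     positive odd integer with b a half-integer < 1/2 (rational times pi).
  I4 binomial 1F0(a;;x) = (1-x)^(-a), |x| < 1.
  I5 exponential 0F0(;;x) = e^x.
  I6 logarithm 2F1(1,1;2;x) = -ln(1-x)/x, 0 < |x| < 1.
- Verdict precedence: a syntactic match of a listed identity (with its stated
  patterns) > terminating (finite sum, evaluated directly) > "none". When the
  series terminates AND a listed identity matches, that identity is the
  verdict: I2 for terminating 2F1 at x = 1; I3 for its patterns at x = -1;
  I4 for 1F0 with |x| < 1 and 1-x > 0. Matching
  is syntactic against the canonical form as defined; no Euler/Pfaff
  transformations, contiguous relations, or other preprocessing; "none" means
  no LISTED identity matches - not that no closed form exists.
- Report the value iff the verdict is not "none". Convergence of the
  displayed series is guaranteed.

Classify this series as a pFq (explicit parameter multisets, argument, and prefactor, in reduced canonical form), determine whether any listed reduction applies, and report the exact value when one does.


Reduced: x = \frac{5}{9}, 1F2, upper = {1}, lower = {-\frac{1}{2}, -\frac{1}{5}}, C = -4. Verdict: none here - no I1-I6 shape fits x = \frac{5}{9} with lower {-\frac{1}{2}, -\frac{1}{5}}.

The tell: x = \frac{5}{9} and roots of the ratio polynomials (C = -4, x = 5/9) are the negated parameters.
Step ratio: r(k) = \frac{5}{9} * (k+1) / [(k-\frac{1}{2}) (k-\frac{1}{5}) (k+1)] - rational in k, leading ratio \frac{5}{9}; with t_0 = -4, classification follows.


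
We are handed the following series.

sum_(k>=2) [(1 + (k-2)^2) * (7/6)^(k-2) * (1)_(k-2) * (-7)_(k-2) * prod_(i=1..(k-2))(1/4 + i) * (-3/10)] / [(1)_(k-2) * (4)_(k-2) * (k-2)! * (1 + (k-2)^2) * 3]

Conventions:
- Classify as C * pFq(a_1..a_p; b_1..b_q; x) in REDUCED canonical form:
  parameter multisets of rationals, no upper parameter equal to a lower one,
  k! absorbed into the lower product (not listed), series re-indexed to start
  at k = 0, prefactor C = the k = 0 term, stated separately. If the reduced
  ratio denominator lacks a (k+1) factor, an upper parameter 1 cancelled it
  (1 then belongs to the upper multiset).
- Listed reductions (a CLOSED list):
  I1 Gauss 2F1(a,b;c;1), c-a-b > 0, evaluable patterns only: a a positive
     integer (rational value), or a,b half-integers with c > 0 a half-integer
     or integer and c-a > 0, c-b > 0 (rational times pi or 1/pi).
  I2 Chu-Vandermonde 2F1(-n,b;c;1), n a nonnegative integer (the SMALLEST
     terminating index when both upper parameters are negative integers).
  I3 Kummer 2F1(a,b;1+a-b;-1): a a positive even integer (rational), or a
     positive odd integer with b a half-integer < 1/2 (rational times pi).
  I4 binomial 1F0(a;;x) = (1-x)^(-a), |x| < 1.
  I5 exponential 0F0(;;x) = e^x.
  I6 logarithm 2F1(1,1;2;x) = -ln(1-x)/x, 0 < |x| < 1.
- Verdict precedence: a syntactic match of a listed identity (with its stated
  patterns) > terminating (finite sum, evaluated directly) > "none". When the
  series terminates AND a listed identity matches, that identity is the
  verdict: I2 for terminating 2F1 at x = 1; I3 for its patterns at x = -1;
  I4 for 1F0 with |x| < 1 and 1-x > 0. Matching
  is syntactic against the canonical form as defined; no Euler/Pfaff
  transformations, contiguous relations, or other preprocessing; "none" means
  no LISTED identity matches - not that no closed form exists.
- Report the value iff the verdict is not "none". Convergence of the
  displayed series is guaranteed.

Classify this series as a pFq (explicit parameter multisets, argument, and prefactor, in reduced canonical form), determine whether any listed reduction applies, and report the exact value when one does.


x = 7/6 here; the reduced form reads 2F1, upper {-7, 5/4}, lower {4}, C = -1/10. Verdict: terminating at k = 7: the factor (-7)_k kills every later term; summing the 8 survivors is exact. Value: -106955682469/5870683422720.

Key step: with t_0 = -1/10, the constant factors (C = -1/10) combine into one prefactor.
Consecutive-term ratio: r(k) = (7/6) * (k-7) (k+5/4) / [(k+4) (k+1)] - rational in k, leading ratio (7/6); with t_0 = -1/10, classification follows.


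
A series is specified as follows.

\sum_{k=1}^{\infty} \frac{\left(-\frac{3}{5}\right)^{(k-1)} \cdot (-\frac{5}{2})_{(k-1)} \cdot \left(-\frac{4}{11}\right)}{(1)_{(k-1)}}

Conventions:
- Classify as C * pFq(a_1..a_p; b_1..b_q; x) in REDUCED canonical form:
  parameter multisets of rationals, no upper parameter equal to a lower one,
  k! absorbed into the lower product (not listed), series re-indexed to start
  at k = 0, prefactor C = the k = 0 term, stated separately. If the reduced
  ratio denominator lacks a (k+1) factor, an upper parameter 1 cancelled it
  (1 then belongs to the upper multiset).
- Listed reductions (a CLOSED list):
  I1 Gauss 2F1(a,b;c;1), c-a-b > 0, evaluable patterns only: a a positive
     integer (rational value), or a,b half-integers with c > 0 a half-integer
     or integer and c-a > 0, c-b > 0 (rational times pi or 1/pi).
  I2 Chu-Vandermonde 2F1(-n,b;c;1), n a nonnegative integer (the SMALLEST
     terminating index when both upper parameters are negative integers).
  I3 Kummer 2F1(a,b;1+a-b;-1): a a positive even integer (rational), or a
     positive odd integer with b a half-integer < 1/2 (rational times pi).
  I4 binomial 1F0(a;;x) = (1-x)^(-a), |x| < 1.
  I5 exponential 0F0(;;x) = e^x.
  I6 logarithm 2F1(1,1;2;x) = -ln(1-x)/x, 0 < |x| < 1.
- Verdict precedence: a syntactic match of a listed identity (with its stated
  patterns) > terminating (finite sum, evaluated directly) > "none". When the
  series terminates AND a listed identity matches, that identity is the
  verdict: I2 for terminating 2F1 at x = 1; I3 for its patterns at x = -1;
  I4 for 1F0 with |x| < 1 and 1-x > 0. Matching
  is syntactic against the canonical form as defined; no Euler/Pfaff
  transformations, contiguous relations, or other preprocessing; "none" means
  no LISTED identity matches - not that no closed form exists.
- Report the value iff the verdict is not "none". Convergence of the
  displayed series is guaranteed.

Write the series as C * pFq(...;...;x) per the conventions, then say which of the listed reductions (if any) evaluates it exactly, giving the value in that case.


x = -\frac{3}{5} here; the reduced form reads 1F0, upper {-\frac{5}{2}}, lower {-}, C = -\frac{4}{11}. Verdict: this is the binomial series (I4) (the 1F0 binomial series: exponent 5/2, x = -\frac{3}{5}). Value: \left(-\frac{4}{11}\right) \cdot \left(\frac{8}{5}\right)^{\frac{5}{2}}.

The tell: x = -\frac{3}{5} and (1)_k (C = -4/11, x = -3/5) is k! itself.
Consecutive-term ratio: r(k) = -\frac{3}{5} * (k-\frac{5}{2}) / [(k+1)] - rational; roots negated = parameters, x = -\frac{3}{5}, C = -\frac{4}{11}.


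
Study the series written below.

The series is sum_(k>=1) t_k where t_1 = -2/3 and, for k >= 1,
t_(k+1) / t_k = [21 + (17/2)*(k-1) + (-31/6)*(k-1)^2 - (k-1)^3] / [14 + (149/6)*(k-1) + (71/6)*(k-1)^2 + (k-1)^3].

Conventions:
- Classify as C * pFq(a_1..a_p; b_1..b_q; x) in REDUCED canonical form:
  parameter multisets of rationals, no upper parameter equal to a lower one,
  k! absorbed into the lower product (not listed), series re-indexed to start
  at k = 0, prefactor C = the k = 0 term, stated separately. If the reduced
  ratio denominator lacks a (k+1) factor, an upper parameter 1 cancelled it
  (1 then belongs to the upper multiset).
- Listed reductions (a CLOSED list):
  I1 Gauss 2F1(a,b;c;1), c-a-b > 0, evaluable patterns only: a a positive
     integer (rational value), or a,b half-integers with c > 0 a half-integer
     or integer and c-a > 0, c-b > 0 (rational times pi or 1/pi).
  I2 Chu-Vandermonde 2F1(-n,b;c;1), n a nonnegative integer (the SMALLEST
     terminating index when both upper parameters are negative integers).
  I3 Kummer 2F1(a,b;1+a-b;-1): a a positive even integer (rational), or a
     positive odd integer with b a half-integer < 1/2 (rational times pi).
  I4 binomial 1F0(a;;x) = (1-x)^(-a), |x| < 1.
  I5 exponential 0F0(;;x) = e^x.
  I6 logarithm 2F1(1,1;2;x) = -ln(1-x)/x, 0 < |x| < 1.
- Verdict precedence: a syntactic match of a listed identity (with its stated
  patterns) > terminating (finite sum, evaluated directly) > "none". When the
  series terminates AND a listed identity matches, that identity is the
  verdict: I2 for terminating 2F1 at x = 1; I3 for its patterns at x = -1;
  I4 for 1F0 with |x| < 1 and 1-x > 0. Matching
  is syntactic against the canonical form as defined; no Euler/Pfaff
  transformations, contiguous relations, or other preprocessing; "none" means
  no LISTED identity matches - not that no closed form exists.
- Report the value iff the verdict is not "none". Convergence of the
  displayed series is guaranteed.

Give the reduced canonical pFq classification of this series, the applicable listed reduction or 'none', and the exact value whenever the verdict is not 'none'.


The tell: with t_0 = -2/3, roots of the ratio polynomials (C = -2/3) are the negated parameters.
Step ratio: r(k) = (-1) * (k-7/3) (k+6) / [(k+28/3) (k+1)] - rational; roots negated = parameters, x = (-1), C = -2/3.

Canonical form: C = -2/3 times 2F1 with upper {-7/3, 6}, lower {28/3}, x = -1. Verdict at x = -1: the Kummer evaluation I3 matches (x = -1; c = 28/3 equals 1+a-b for upper {-7/3, 6}: listed pattern). Exact value: -1045/486.
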